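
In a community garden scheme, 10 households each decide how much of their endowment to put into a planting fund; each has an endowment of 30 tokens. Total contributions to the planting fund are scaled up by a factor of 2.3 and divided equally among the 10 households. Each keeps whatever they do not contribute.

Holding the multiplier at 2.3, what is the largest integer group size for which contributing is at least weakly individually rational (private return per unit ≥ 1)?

2

Private return per unit is 2.3/(group size), which is ≥ 1 whenever the group size is ≤ 2.3.
The largest such integer is 2.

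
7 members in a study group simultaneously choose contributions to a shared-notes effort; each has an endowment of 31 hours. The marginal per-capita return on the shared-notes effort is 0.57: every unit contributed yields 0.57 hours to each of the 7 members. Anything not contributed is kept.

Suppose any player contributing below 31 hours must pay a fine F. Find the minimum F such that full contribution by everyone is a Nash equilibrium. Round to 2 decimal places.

Given the others contribute fully, the best deviation is to contribute 0 (any partial contribution still incurs the fine and gives up units whose private return 0.57 is below 1).
Deviating from 31 to 0 saves 31 hours but forfeits the deviator's share of the drop in the shared-notes effort: 0.57 × 31 = 17.67.
So the deviation gain is 31 − 17.67 = 13.33, and the fine must be at least 13.33 hours to wipe it out.

13.33 hours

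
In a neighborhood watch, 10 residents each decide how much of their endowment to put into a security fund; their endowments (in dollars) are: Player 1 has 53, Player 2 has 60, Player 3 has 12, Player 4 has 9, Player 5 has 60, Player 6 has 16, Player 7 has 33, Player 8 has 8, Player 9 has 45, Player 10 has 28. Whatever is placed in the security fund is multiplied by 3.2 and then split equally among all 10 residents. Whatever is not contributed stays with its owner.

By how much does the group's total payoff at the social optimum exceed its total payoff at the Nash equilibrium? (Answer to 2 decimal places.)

The private return per contributed unit is 3.2/10 = 0.3200 < 1 for every player regardless of endowment, so the Nash equilibrium is zero contribution and the group total is Σ E_j = 53 + 60 + 12 + 9 + 60 + 16 + 33 + 8 + 45 + 28 = 324.
Each contributed unit returns 3.200 to the group, so the social optimum is full contribution by everyone: group total = 3.200 × 324 = 1036.80.
Efficiency loss = (3.200 − 1) × 324 = 712.80.

712.80 dollars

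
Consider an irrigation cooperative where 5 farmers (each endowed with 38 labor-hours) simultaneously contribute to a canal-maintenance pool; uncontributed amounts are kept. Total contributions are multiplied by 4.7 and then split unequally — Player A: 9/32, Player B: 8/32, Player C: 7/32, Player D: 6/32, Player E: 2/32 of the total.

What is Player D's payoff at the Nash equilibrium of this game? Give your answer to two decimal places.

Player j's private return per contributed unit is 4.7 × (j's share). Contributing is weakly dominant for j when that share is at least 1/4.7 = 0.2128, and contributing 0 is dominant otherwise.
The shares above 0.2128 belong to Player A, Player B and Player C, contributing 38 each; the remaining 2 contribute 0. Total contributed: 114.
Player D keeps 38 and receives 4.7 × 114 × 6/32 = 100.46 from the canal-maintenance pool, for a payoff of 138.46.

138.46 labor-hours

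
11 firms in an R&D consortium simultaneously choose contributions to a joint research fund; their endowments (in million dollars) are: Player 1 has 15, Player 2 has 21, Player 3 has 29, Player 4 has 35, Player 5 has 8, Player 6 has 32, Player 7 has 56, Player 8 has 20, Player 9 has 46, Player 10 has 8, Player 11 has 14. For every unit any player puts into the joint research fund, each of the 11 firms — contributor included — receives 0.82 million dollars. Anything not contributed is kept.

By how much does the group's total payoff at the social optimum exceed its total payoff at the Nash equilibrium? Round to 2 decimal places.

2277.68 million dollars

The private return per contributed unit is 0.82 < 1 for everyone, so the Nash equilibrium is zero contribution and the group total is Σ E_j = 15 + 21 + 29 + 35 + 8 + 32 + 56 + 20 + 46 + 8 + 14 = 284.
Each contributed unit returns 9.020 to the group, so the social optimum is full contribution by everyone: group total = 9.020 × 284 = 2561.68.
Efficiency loss = (9.020 − 1) × 284 = 2277.68.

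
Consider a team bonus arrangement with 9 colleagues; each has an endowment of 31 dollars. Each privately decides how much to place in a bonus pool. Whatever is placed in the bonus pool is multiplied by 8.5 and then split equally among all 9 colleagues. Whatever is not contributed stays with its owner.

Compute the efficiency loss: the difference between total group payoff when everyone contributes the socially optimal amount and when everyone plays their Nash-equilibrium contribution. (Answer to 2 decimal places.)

Each contributed unit returns 8.5/9 = 0.9444 to its contributor — below 1 — so contributing 0 is dominant for every player. At the Nash equilibrium everyone keeps their 31, and the group total is 9 × 31 = 279.
Each contributed unit returns 8.500 to the group as a whole (0.9444 to each of 9 players), which exceeds 1, so the social optimum is full contribution: group total = 8.500 × 279 = 2371.50.
Efficiency loss = 2371.50 − 279 = 2092.50.

2092.50 dollars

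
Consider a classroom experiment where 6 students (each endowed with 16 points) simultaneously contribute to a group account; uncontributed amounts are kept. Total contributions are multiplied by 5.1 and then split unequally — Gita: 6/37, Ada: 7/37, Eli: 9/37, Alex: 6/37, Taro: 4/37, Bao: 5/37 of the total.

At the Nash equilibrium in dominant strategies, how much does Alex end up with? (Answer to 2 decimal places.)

A player with share s gets back 5.1·s per unit contributed, so full contribution is dominant for anyone with s > 1/5.1 = 0.1961 and zero contribution is dominant for anyone below.
Eli alone (share 9/37) is above the threshold, contributing 16; the remaining 5 contribute 0. Total contributed: 16.
Alex keeps 16 and receives 5.1 × 16 × 6/37 = 13.23 from the group account, for a payoff of 29.23.

29.23 points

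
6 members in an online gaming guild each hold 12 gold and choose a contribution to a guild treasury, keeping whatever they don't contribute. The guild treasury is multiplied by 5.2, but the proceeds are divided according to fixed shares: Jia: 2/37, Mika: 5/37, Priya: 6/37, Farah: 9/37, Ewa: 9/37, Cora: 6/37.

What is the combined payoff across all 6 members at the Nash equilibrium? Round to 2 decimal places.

A player with share s gets back 5.2·s per unit contributed, so full contribution is dominant for anyone with s > 1/5.2 = 0.1923 and zero contribution is dominant for anyone below.
Farah and Ewa are above the threshold, contributing 12 each; the remaining 4 contribute 0. Total contributed: 24.
The guild treasury pays out 5.2 × 24 = 124.80 in total (split across the unequal shares, but the aggregate is all that matters for the group sum).
The 4 free-riders keep 12 each, adding 48. Group total = 48 + 124.80 = 172.80.

172.80 gold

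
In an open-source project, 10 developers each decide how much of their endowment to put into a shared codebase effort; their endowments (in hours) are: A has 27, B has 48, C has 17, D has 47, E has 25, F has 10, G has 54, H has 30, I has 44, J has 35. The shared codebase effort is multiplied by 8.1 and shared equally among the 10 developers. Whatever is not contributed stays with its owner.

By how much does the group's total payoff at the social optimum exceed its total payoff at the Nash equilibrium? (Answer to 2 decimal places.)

2392.70 hours

The private return per contributed unit is 8.1/10 = 0.8100 < 1 for every player regardless of endowment, so the Nash equilibrium is zero contribution and the group total is Σ E_j = 27 + 48 + 17 + 47 + 25 + 10 + 54 + 30 + 44 + 35 = 337.
Each contributed unit returns 8.100 to the group, so the social optimum is full contribution by everyone: group total = 8.100 × 337 = 2729.70.
Efficiency loss = (8.100 − 1) × 337 = 2392.70.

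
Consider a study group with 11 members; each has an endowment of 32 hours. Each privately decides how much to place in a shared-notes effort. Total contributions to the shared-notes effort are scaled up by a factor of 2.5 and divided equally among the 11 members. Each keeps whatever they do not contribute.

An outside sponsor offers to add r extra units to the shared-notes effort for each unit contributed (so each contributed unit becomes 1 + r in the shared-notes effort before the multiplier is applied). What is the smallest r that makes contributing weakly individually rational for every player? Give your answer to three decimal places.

With matching at rate r, one contributed unit becomes (1 + r) in the shared-notes effort and returns 2.5 × (1 + r) / 11 to the contributor.
Setting this equal to 1: 1 + r = 11/2.5 = 4.4000.
So the minimum matching rate is r = 4.4000 − 1 = 3.400.

3.400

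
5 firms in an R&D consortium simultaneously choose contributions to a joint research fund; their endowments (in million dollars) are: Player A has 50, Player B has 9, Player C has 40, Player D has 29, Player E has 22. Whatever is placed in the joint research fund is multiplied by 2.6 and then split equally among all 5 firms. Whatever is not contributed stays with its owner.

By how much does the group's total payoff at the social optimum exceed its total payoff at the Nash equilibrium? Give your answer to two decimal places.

240.00 million dollars

The private return per contributed unit is 2.6/5 = 0.5200 < 1 for every player regardless of endowment, so the Nash equilibrium is zero contribution and the group total is Σ E_j = 50 + 9 + 40 + 29 + 22 = 150.
Each contributed unit returns 2.600 to the group, so the social optimum is full contribution by everyone: group total = 2.600 × 150 = 390.00.
Efficiency loss = (2.600 − 1) × 150 = 240.00.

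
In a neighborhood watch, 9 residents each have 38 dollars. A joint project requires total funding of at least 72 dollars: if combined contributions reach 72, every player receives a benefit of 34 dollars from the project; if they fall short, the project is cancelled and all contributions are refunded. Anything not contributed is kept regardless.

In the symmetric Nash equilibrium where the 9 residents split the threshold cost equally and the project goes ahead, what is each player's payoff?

Equal share of the threshold: 72/9 = 8.
At this profile no one gains by cutting their contribution: any cut drops the total below 72, the project is cancelled, contributions are refunded, and the deviator ends with 38, which is less than 38 − 8 + 34 = 64. Contributing more than 8 just wastes the excess. So contributing exactly 8 is a best response.
Each player's payoff: 38 − 8 + 34 = 64.

64 dollars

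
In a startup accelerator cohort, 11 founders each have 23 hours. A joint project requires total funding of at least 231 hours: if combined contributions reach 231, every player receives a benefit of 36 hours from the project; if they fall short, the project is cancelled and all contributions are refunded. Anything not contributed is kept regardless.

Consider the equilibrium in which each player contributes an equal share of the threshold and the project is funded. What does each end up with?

Equal share of the threshold: 231/11 = 21.
At this profile no one gains by cutting their contribution: any cut drops the total below 231, the project is cancelled, contributions are refunded, and the deviator ends with 23, which is less than 23 − 21 + 36 = 38. Contributing more than 21 just wastes the excess. So contributing exactly 21 is a best response.
Each player's payoff: 23 − 21 + 36 = 38.

38 hours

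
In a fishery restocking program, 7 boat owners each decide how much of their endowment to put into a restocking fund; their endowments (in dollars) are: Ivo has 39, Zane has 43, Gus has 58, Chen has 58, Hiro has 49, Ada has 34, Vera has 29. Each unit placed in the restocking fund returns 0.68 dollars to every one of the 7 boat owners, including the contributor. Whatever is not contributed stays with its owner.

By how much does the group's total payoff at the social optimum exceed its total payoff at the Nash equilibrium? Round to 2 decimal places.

1165.60 dollars

The private return per contributed unit is 0.68 < 1 for everyone, so the Nash equilibrium is zero contribution and the group total is Σ E_j = 39 + 43 + 58 + 58 + 49 + 34 + 29 = 310.
Each contributed unit returns 4.760 to the group, so the social optimum is full contribution by everyone: group total = 4.760 × 310 = 1475.60.
Efficiency loss = (4.760 − 1) × 310 = 1165.60.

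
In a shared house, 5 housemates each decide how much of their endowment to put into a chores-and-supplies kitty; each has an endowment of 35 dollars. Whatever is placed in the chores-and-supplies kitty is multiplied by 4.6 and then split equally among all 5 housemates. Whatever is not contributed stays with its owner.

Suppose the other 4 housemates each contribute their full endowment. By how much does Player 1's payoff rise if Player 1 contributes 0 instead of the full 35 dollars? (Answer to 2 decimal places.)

2.80 dollars

Switching from a contribution of 35 to 0 lets Player 1 keep an extra 35 dollars, but lowers the chores-and-supplies kitty by 35, which costs Player 1 their own share of that drop: 4.6/5 × 35 = 32.20.
Net gain = 35 − 32.20 = 2.80. The private return per contributed unit (0.9200) is below 1, so free-riding is indeed the best response regardless of what the others do.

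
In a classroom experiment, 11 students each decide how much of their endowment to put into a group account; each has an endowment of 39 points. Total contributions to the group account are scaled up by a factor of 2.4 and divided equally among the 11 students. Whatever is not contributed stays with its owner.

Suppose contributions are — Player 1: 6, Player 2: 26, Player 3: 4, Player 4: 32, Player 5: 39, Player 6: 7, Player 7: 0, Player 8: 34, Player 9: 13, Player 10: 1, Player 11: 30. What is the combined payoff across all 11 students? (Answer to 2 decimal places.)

697.80 points

Total contributed: 6 + 26 + 4 + 32 + 39 + 7 + 0 + 34 + 13 + 1 + 30 = 192; total kept: 11 × 39 − 192 = 237.
The group account pays out 2.4 × 192 = 460.80 in aggregate.
Group total = 237 + 460.80 = 697.80.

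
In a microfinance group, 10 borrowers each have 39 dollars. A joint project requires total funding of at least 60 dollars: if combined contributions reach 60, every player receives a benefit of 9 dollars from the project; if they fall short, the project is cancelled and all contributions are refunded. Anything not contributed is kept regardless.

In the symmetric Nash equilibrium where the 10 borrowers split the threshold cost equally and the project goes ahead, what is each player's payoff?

Equal share of the threshold: 60/10 = 6.
At this profile no one gains by cutting their contribution: any cut drops the total below 60, the project is cancelled, contributions are refunded, and the deviator ends with 39, which is less than 39 − 6 + 9 = 42. Contributing more than 6 just wastes the excess. So contributing exactly 6 is a best response.
Each player's payoff: 39 − 6 + 9 = 42.

42 dollars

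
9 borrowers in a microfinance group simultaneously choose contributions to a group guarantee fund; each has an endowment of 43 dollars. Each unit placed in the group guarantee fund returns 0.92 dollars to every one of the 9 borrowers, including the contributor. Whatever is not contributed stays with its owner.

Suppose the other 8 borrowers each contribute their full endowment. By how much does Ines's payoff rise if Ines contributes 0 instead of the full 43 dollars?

3.44 dollars

Switching from a contribution of 43 to 0 lets Ines keep an extra 43 dollars, but lowers the group guarantee fund by 43, which costs Ines their own share of that drop: 0.92 × 43 = 39.56.
Net gain = 43 − 39.56 = 3.44. The private return per contributed unit (0.92) is below 1, so free-riding is indeed the best response regardless of what the others do.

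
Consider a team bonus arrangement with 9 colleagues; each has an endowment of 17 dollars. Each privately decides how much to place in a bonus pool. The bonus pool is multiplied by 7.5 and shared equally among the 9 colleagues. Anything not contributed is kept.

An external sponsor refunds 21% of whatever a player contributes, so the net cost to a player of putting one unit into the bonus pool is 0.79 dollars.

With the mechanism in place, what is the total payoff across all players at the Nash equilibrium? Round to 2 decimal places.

1179.63 dollars

Under the mechanism each unit contributed yields (7.5/9) / 0.79 = 1.0549 back to its contributor per unit of net cost, which exceeds 1, making full contribution the dominant choice for everyone.
So the Nash equilibrium is full contribution by all 9; the group earns 9 × (17 × 0.21 + 7.5 × 17) = 1179.63.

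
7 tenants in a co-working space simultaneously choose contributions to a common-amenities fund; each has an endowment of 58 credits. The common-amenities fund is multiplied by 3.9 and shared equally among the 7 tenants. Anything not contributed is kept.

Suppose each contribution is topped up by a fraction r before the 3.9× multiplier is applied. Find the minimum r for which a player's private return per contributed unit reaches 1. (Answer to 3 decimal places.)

0.795

With matching at rate r, one contributed unit becomes (1 + r) in the common-amenities fund and returns 3.9 × (1 + r) / 7 to the contributor.
Setting this equal to 1: 1 + r = 7/3.9 = 1.7949.
So the minimum matching rate is r = 1.7949 − 1 = 0.795.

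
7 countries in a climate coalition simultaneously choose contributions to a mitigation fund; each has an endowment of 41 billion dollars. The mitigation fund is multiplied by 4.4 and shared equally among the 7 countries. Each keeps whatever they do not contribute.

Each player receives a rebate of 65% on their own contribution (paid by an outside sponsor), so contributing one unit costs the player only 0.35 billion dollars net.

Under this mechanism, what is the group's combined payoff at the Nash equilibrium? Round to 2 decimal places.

1449.35 billion dollars

The effective private return per unit is now (4.4/7) / 0.35 = 1.7959 > 1, so every player's dominant strategy flips to full contribution.
So the Nash equilibrium is full contribution by all 7; the group earns 7 × (41 × 0.65 + 4.4 × 41) = 1449.35.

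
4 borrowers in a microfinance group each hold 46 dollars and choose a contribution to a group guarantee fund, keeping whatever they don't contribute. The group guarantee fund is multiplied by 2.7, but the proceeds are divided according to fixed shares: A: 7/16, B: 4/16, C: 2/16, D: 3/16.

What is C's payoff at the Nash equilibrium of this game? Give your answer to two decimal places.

61.53 dollars

Each unit j contributes comes back to j as 2.7 × (j's share), so j prefers to contribute only if that share exceeds 1/2.7 = 0.3704; otherwise keeping the unit dominates.
A alone (share 7/16) is above the threshold, contributing 46; the remaining 3 contribute 0. Total contributed: 46.
C keeps 46 and receives 2.7 × 46 × 2/16 = 15.53 from the group guarantee fund, for a payoff of 61.53.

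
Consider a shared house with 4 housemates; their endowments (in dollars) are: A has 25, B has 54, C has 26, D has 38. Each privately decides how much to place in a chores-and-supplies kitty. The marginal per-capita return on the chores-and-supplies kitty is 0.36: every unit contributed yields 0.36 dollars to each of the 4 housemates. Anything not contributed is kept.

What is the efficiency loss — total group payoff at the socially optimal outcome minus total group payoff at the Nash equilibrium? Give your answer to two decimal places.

62.92 dollars

The private return per contributed unit is 0.36 < 1 for everyone, so the Nash equilibrium is zero contribution and the group total is Σ E_j = 25 + 54 + 26 + 38 = 143.
Each contributed unit returns 1.440 to the group, so the social optimum is full contribution by everyone: group total = 1.440 × 143 = 205.92.
Efficiency loss = (1.440 − 1) × 143 = 62.92.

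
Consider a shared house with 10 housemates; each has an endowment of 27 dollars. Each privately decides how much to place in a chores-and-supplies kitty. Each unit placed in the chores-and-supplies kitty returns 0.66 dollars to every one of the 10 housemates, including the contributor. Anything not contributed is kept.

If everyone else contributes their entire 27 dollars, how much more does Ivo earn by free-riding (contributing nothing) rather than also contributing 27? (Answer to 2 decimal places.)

9.18 dollars

Switching from a contribution of 27 to 0 lets Ivo keep an extra 27 dollars, but lowers the chores-and-supplies kitty by 27, which costs Ivo their own share of that drop: 0.66 × 27 = 17.82.
Net gain = 27 − 17.82 = 9.18. The private return per contributed unit (0.66) is below 1, so free-riding is indeed the best response regardless of what the others do.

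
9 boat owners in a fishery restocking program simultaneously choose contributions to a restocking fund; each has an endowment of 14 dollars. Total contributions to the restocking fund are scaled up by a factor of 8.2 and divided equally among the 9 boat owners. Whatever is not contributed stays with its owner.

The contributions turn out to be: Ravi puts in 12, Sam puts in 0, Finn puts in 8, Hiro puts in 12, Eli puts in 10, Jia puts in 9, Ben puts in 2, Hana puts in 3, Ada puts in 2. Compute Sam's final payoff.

Total contributed: 12 + 0 + 8 + 12 + 10 + 9 + 2 + 3 + 2 = 58.
Each receives 8.2 × 58 / 9 = 52.84 from the restocking fund.
Sam keeps 14 − 0 = 14, so Sam's payoff is 14 + 52.84 = 66.84.

66.84 dollars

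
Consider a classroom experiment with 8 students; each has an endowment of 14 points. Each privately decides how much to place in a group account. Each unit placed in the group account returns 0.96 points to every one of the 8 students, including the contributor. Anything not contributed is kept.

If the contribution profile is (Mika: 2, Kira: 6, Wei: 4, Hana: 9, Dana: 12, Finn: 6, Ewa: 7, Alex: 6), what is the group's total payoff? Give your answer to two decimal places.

459.36 points

Total contributed: 2 + 6 + 4 + 9 + 12 + 6 + 7 + 6 = 52; total kept: 8 × 14 − 52 = 60.
The group account pays out 0.96 × 8 × 52 = 399.36 in aggregate.
Group total = 60 + 399.36 = 459.36.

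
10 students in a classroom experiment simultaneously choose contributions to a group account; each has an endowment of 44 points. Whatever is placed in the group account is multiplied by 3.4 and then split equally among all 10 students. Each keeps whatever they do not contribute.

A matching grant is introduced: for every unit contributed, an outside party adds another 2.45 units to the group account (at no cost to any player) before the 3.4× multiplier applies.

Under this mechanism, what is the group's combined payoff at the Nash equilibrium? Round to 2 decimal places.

5161.20 points

Under the mechanism each unit contributed yields 3.4 × 3.45 / 10 = 1.1730 back to its contributor per unit of net cost, which exceeds 1, making full contribution the dominant choice for everyone.
So the Nash equilibrium is full contribution by all 10; the group earns 3.4 × 3.45 × 440 = 5161.20.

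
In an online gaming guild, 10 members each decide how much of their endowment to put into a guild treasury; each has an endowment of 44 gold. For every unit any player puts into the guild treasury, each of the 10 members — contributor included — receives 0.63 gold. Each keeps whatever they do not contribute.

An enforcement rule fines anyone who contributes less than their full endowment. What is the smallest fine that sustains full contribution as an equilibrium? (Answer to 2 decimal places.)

Given the others contribute fully, the best deviation is to contribute 0 (any partial contribution still incurs the fine and gives up units whose private return 0.63 is below 1).
Deviating from 44 to 0 saves 44 gold but forfeits the deviator's share of the drop in the guild treasury: 0.63 × 44 = 27.72.
So the deviation gain is 44 − 27.72 = 16.28, and the fine must be at least 16.28 gold to wipe it out.

16.28 gold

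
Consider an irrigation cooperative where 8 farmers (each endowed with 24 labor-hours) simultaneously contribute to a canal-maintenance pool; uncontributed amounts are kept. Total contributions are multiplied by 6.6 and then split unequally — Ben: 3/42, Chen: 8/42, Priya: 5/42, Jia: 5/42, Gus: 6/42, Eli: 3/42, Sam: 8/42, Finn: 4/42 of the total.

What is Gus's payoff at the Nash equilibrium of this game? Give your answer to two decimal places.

69.26 labor-hours

For player j, contributing a unit is worthwhile iff 6.6 × (j's share) ≥ 1, i.e. iff j's share is at least 0.1515.
Chen and Sam clear that bar, contributing 24 each; the remaining 6 contribute 0. Total contributed: 48.
Gus keeps 24 and receives 6.6 × 48 × 6/42 = 45.26 from the canal-maintenance pool, for a payoff of 69.26.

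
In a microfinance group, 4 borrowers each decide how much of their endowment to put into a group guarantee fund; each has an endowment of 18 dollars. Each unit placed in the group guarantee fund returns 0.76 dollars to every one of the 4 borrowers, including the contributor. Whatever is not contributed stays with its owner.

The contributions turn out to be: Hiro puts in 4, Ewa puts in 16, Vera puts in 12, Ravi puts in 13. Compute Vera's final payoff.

40.20 dollars

Total contributed: 4 + 16 + 12 + 13 = 45.
Each receives 0.76 × 45 = 34.20 from the group guarantee fund.
Vera keeps 18 − 12 = 6, so Vera's payoff is 6 + 34.20 = 40.20.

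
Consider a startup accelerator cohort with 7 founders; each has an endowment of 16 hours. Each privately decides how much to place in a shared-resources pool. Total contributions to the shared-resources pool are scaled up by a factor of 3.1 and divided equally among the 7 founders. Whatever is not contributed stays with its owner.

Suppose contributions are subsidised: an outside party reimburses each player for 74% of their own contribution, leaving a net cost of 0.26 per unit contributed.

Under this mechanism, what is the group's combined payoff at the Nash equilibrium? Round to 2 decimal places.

The effective private return per unit is now (3.1/7) / 0.26 = 1.7033 > 1, so every player's dominant strategy flips to full contribution.
So the Nash equilibrium is full contribution by all 7; the group earns 7 × (16 × 0.74 + 3.1 × 16) = 430.08.

430.08 hours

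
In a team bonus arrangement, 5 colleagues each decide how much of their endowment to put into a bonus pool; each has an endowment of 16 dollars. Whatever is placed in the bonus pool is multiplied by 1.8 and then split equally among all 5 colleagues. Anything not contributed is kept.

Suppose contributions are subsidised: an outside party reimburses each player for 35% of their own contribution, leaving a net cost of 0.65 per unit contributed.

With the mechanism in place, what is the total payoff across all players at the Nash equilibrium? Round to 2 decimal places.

80.00 dollars

The effective private return is (1.8/5) / 0.65 = 0.5538, which is still under 1, so the mechanism doesn't change anyone's dominant strategy: zero contribution.
Everyone keeps their endowment and the group total is 5 × 16 = 80.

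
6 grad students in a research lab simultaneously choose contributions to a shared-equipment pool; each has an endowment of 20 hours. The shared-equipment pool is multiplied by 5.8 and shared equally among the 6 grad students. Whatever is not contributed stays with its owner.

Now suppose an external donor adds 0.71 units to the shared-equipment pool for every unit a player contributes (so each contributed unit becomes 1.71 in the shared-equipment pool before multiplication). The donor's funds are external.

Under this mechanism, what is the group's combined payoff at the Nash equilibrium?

1190.16 hours

Under the mechanism each unit contributed yields 5.8 × 1.71 / 6 = 1.6530 back to its contributor per unit of net cost, which exceeds 1, making full contribution the dominant choice for everyone.
At the Nash equilibrium everyone contributes 20. Group total payoff = 5.8 × 1.71 × 120 = 1190.16.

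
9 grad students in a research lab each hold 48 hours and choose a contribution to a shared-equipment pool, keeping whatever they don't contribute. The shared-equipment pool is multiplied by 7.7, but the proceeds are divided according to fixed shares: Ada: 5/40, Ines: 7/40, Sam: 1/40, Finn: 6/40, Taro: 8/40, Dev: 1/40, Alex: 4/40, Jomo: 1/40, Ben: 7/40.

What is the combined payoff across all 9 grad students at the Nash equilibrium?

Each unit j contributes comes back to j as 7.7 × (j's share), so j prefers to contribute only if that share exceeds 1/7.7 = 0.1299; otherwise keeping the unit dominates.
Ines, Finn, Taro and Ben clear that bar, contributing 48 each; the remaining 5 contribute 0. Total contributed: 192.
The shared-equipment pool pays out 7.7 × 192 = 1478.40 in total (split across the unequal shares, but the aggregate is all that matters for the group sum).
The 5 free-riders keep 48 each, adding 240. Group total = 240 + 1478.40 = 1718.40.

1718.40 hours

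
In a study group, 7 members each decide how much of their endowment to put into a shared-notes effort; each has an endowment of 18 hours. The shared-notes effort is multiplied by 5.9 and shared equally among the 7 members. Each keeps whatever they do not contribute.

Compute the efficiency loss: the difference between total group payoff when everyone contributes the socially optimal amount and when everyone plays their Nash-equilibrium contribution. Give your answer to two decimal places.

Each contributed unit returns 5.9/7 = 0.8429 to its contributor — below 1 — so contributing 0 is dominant for every player. At the Nash equilibrium everyone keeps their 18, and the group total is 7 × 18 = 126.
Each contributed unit returns 5.900 to the group as a whole (0.8429 to each of 7 players), which exceeds 1, so the social optimum is full contribution: group total = 5.900 × 126 = 743.40.
Efficiency loss = 743.40 − 126 = 617.40.

617.40 hours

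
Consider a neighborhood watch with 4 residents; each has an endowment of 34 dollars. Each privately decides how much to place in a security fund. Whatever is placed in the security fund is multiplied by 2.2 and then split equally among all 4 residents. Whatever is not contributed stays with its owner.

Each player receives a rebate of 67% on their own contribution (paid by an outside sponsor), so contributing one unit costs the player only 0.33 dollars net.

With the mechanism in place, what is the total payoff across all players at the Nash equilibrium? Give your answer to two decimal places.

The effective private return per unit is now (2.2/4) / 0.33 = 1.6667 > 1, so every player's dominant strategy flips to full contribution.
So the Nash equilibrium is full contribution by all 4; the group earns 4 × (34 × 0.67 + 2.2 × 34) = 390.32.

390.32 dollars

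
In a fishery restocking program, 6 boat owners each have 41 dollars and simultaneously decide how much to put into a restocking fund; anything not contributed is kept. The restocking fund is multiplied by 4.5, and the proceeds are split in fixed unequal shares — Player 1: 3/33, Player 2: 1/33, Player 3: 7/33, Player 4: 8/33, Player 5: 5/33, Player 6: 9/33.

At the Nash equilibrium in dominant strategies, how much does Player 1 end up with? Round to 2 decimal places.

74.55 dollars

A player with share s gets back 4.5·s per unit contributed, so full contribution is dominant for anyone with s > 1/4.5 = 0.2222 and zero contribution is dominant for anyone below.
Player 4 and Player 6 are above the threshold, contributing 41 each; the remaining 4 contribute 0. Total contributed: 82.
Player 1 keeps 41 and receives 4.5 × 82 × 3/33 = 33.55 from the restocking fund, for a payoff of 74.55.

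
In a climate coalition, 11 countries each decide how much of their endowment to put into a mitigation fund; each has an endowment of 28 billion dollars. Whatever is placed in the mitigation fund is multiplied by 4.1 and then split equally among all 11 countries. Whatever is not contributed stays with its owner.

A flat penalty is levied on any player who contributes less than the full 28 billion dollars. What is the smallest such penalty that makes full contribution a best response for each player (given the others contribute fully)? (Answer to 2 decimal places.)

17.56 billion dollars

Given the others contribute fully, the best deviation is to contribute 0 (any partial contribution still incurs the fine and gives up units whose private return 0.3727 is below 1).
Deviating from 28 to 0 saves 28 billion dollars but forfeits the deviator's share of the drop in the mitigation fund: 4.1/11 × 28 = 10.44.
So the deviation gain is 28 − 10.44 = 17.56, and the fine must be at least 17.56 billion dollars to wipe it out.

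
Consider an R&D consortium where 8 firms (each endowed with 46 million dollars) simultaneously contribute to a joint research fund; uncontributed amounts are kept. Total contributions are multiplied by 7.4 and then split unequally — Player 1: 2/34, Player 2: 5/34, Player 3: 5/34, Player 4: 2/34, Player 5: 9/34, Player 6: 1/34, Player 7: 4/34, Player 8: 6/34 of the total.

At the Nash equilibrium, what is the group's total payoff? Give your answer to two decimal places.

1545.60 million dollars

Player j's private return per contributed unit is 7.4 × (j's share). Contributing is weakly dominant for j when that share is at least 1/7.4 = 0.1351, and contributing 0 is dominant otherwise.
Player 2, Player 3, Player 5 and Player 8 are above the threshold, contributing 46 each; the remaining 4 contribute 0. Total contributed: 184.
The joint research fund pays out 7.4 × 184 = 1361.60 in total (split across the unequal shares, but the aggregate is all that matters for the group sum).
The 4 free-riders keep 46 each, adding 184. Group total = 184 + 1361.60 = 1545.60.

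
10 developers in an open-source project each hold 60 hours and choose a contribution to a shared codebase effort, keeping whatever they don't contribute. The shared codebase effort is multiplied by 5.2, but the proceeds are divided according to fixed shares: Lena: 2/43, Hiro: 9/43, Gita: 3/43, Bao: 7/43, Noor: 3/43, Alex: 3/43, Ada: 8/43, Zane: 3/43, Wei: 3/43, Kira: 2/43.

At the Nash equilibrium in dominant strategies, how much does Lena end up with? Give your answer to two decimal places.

74.51 hours

A player with share s gets back 5.2·s per unit contributed, so full contribution is dominant for anyone with s > 1/5.2 = 0.1923 and zero contribution is dominant for anyone below.
Hiro alone (share 9/43) is above the threshold, contributing 60; the remaining 9 contribute 0. Total contributed: 60.
Lena keeps 60 and receives 5.2 × 60 × 2/43 = 14.51 from the shared codebase effort, for a payoff of 74.51.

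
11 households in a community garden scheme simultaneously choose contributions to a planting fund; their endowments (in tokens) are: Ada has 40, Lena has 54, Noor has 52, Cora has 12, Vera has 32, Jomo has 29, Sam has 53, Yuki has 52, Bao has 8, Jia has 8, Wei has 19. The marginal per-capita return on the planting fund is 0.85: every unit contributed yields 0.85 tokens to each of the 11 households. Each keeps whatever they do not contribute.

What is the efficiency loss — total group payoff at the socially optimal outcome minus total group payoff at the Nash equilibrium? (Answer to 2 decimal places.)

2997.65 tokens

The private return per contributed unit is 0.85 < 1 for everyone, so the Nash equilibrium is zero contribution and the group total is Σ E_j = 40 + 54 + 52 + 12 + 32 + 29 + 53 + 52 + 8 + 8 + 19 = 359.
Each contributed unit returns 9.350 to the group, so the social optimum is full contribution by everyone: group total = 9.350 × 359 = 3356.65.
Efficiency loss = (9.350 − 1) × 359 = 2997.65.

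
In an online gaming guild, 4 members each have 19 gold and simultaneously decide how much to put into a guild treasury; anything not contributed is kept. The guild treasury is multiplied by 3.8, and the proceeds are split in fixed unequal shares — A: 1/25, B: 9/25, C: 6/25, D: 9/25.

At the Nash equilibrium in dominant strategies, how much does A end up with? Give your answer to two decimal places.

Player j's private return per contributed unit is 3.8 × (j's share). Contributing is weakly dominant for j when that share is at least 1/3.8 = 0.2632, and contributing 0 is dominant otherwise.
B and D clear that bar, contributing 19 each; the remaining 2 contribute 0. Total contributed: 38.
A keeps 19 and receives 3.8 × 38 × 1/25 = 5.78 from the guild treasury, for a payoff of 24.78.

24.78 gold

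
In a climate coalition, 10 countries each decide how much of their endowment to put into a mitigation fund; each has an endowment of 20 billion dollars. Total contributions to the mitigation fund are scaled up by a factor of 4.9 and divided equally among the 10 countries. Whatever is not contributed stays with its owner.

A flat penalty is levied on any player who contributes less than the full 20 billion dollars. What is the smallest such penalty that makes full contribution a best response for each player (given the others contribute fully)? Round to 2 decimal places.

Given the others contribute fully, the best deviation is to contribute 0 (any partial contribution still incurs the fine and gives up units whose private return 0.4900 is below 1).
Deviating from 20 to 0 saves 20 billion dollars but forfeits the deviator's share of the drop in the mitigation fund: 4.9/10 × 20 = 9.80.
So the deviation gain is 20 − 9.80 = 10.20, and the fine must be at least 10.20 billion dollars to wipe it out.

10.20 billion dollars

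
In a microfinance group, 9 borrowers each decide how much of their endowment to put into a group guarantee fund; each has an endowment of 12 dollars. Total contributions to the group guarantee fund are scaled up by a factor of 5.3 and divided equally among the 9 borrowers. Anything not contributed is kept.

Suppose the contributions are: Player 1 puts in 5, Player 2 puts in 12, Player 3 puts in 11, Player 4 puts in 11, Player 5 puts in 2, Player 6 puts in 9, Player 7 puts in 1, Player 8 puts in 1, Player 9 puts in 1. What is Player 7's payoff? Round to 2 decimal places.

Total contributed: 5 + 12 + 11 + 11 + 2 + 9 + 1 + 1 + 1 = 53.
Each receives 5.3 × 53 / 9 = 31.21 from the group guarantee fund.
Player 7 keeps 12 − 1 = 11, so Player 7's payoff is 11 + 31.21 = 42.21.

42.21 dollars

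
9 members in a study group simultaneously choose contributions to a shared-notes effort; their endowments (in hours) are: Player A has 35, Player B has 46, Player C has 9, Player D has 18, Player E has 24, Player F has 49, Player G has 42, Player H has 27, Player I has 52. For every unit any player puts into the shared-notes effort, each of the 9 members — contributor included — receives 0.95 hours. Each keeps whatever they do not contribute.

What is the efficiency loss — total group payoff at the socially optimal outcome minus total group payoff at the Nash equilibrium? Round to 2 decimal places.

The private return per contributed unit is 0.95 < 1 for everyone, so the Nash equilibrium is zero contribution and the group total is Σ E_j = 35 + 46 + 9 + 18 + 24 + 49 + 42 + 27 + 52 = 302.
Each contributed unit returns 8.550 to the group, so the social optimum is full contribution by everyone: group total = 8.550 × 302 = 2582.10.
Efficiency loss = (8.550 − 1) × 302 = 2280.10.

2280.10 hours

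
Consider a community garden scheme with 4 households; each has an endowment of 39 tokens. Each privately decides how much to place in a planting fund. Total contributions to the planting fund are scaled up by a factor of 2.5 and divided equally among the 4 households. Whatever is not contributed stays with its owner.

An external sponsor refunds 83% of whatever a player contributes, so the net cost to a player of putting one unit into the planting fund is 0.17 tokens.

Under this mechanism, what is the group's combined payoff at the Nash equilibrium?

The effective private return per unit is now (2.5/4) / 0.17 = 3.6765 > 1, so every player's dominant strategy flips to full contribution.
So the Nash equilibrium is full contribution by all 4; the group earns 4 × (39 × 0.83 + 2.5 × 39) = 519.48.

519.48 tokens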